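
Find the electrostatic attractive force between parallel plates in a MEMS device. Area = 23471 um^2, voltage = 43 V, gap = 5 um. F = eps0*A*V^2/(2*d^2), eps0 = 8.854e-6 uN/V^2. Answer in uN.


Step 1: Identify parameters.
eps0 = 8.854e-6 uN/V^2, A = 23471 um^2, V = 43 V, d = 5 um
Step 2: Compute V^2 = 43^2 = 1849
Step 3: Compute d^2 = 5^2 = 25
Step 4: F = 0.5 * 8.854e-6 * 23471 * 1849 / 25
F = 7.685 uN


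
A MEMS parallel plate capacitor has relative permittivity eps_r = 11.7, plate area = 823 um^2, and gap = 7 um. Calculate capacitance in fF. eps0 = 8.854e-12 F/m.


Step 1: Convert area to m^2: A = 823e-12 m^2
Step 2: Convert gap to m: d = 7e-6 m
Step 3: C = eps0 * eps_r * A / d
C = 8.854e-12 * 11.7 * 823e-12 / 7e-6
Step 4: Convert to fF (multiply by 1e15).
C = 12.18 fF


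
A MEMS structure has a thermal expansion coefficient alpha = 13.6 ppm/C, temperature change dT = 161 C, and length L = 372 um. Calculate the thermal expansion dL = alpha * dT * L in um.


Step 1: Convert CTE: alpha = 13.6 ppm/C = 13.6e-6 /C
Step 2: dL = 13.6e-6 * 161 * 372
dL = 0.8145 um


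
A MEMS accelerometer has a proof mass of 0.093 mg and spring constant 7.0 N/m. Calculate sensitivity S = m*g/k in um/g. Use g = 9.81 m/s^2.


Step 1: Convert mass: m = 0.093 mg = 9.30e-08 kg
Step 2: S = m * g / k = 9.30e-08 * 9.81 / 7.0
Step 3: S = 1.30e-07 m/g
Step 4: Convert to um/g: S = 0.13 um/g


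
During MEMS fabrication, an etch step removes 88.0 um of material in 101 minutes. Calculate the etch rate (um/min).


Step 1: Etch rate = depth / time
Step 2: rate = 88.0 / 101
rate = 0.871 um/min


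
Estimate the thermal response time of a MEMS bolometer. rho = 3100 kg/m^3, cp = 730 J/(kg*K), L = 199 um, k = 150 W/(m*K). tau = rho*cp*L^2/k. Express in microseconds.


Step 1: Convert L to m: L = 199e-6 m
Step 2: L^2 = (199e-6)^2 = 3.9601e-08 m^2
Step 3: tau = 3100 * 730 * 3.9601e-08 / 150 = 5.9744709e-04 s
Step 4: Convert to microseconds (multiply by 1e6).
tau = 597.447 us


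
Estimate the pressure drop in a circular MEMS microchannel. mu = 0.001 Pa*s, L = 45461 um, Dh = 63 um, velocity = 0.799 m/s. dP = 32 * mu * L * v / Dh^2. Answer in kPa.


Step 1: Convert to SI: L = 45461e-6 m, Dh = 63e-6 m
Step 2: dP = 32 * 0.001 * 45461e-6 * 0.799 / (63e-6)^2
Step 3: dP = 292856.35 Pa
Step 4: Convert to kPa: dP = 292.86 kPa


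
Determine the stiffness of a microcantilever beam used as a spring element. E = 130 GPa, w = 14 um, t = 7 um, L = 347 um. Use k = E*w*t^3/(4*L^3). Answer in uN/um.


Step 1: Convert E to consistent units (1 GPa = 1000 uN/um^2).
E = 130 GPa = 130000 uN/um^2
Step 2: Compute t^3 = 7^3 = 343
Step 3: Compute L^3 = 347^3 = 41781923
Step 4: k = 130000 * 14 * 343 / (4 * 41781923)
k = 3.7352 uN/um


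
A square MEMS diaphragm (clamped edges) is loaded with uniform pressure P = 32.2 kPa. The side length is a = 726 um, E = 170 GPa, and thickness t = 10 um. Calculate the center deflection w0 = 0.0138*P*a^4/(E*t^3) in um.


Step 1: Convert pressure to compatible units (E is in GPa, so P in GPa).
P = 32.2 kPa = 32.2e-6 GPa
Step 2: Compute numerator: 0.0138 * P * a^4.
a^4 = 726^4 = 277809109776
numerator = 0.0138 * 32.2e-6 * 277809109776 = 1.23447e+05
Step 3: Compute denominator: E * t^3 = 170 * 10^3 = 170000
Step 4: w0 = numerator / denominator = 1.23447e+05 / 170000 = 0.7262 um


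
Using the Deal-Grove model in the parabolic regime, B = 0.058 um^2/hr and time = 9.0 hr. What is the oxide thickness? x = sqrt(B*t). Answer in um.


Step 1: Compute B*t = 0.058 * 9.0 = 0.522
Step 2: x = sqrt(0.522)
x = 0.722 um


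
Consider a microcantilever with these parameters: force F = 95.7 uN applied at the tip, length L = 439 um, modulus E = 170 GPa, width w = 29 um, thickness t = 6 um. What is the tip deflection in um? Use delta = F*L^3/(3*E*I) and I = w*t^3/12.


Step 1: Calculate the second moment of area.
I = w * t^3 / 12 = 29 * 6^3 / 12 = 522.0 um^4
Step 2: Convert E to consistent units (1 GPa = 1000 uN/um^2).
E = 170 GPa = 170000 uN/um^2
Step 3: Calculate tip deflection.
delta = F * L^3 / (3 * E * I)
delta = 95.7 * 439^3 / (3 * 170000 * 522.0)
delta = 30.4134 um


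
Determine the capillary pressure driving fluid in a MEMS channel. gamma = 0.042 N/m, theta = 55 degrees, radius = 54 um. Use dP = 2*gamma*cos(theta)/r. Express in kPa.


Step 1: cos(55 deg) = 0.5736
Step 2: Convert r to m: r = 54e-6 m
Step 3: dP = 2 * 0.042 * 0.5736 / 54e-6 = 892.3 Pa
Step 4: Convert Pa to kPa (divide by 1000).
dP = 0.89 kPa


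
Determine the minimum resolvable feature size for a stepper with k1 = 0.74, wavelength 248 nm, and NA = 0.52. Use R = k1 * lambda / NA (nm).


Step 1: Identify values: k1 = 0.74, lambda = 248 nm, NA = 0.52
Step 2: R = k1 * lambda / NA
R = 0.74 * 248 / 0.52
R = 352.9 nm


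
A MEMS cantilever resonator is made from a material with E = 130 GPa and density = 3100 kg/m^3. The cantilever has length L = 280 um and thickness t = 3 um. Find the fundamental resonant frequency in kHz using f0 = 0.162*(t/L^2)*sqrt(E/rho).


Step 1: Convert units to SI.
t_SI = 3e-6 m, L_SI = 280e-6 m
Step 2: Calculate sqrt(E/rho).
sqrt(130e9 / 3100) = 6475.76 m/s
Step 3: Compute f0.
f0 = 0.162 * 3e-6 / (280e-6)^2 * 6475.76 = 40143.1 Hz = 40.14 kHz


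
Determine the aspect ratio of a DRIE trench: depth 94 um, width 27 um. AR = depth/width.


Step 1: AR = depth / width
Step 2: AR = 94 / 27
AR = 3.5


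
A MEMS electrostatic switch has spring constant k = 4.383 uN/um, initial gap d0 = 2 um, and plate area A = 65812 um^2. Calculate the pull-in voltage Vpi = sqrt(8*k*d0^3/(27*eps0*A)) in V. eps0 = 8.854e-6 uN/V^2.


Step 1: Compute numerator: 8 * k * d0^3 = 8 * 4.383 * 2^3 = 280.512
Step 2: Compute denominator: 27 * eps0 * A = 27 * 8.854e-6 * 65812 = 15.732885
Step 3: Vpi = sqrt(280.512 / 15.732885)
Vpi = 4.22 V


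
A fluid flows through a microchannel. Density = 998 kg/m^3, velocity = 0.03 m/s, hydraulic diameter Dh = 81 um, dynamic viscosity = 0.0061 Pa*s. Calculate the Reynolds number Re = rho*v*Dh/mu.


Step 1: Convert Dh to meters: Dh = 81e-6 m
Step 2: Re = rho * v * Dh / mu
Re = 998 * 0.03 * 81e-6 / 0.0061
Re = 0.398


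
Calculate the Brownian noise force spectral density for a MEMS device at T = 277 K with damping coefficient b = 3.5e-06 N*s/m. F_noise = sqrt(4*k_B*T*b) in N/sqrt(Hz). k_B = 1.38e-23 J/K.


Step 1: Compute 4 * k_B * T * b
= 4 * 1.38e-23 * 277 * 3.5e-06
= 5.3516e-26 N^2/Hz
Step 2: F_noise = sqrt(5.3516e-26)
F_noise = 2.31e-13 N/sqrt(Hz)


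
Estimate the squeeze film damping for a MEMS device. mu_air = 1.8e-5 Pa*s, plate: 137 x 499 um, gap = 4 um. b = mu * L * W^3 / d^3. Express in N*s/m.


Step 1: Convert to SI.
L = 137e-6 m, W = 499e-6 m, d = 4e-6 m
Step 2: W^3 = (499e-6)^3 = 1.24e-10 m^3
Step 3: d^3 = (4e-6)^3 = 6.40e-17 m^3
Step 4: b = 1.8e-5 * 137e-6 * 1.24e-10 / 6.40e-17
b = 4.79e-03 N*s/m


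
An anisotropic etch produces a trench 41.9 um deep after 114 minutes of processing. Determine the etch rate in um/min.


Step 1: Etch rate = depth / time
Step 2: rate = 41.9 / 114
rate = 0.368 um/min


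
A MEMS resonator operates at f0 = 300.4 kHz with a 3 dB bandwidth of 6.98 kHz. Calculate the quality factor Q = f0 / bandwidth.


Step 1: Q = f0 / bandwidth
Step 2: Q = 300.4 / 6.98
Q = 43.0


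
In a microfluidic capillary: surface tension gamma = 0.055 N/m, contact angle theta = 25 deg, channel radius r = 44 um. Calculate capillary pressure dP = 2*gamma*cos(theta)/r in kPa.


Step 1: cos(25 deg) = 0.9063
Step 2: Convert r to m: r = 44e-6 m
Step 3: dP = 2 * 0.055 * 0.9063 / 44e-6 = 2265.8 Pa
Step 4: Convert Pa to kPa (divide by 1000).
dP = 2.27 kPa


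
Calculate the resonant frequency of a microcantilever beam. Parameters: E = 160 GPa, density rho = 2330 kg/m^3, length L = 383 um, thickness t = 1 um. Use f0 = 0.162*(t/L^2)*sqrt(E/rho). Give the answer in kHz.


Step 1: Convert units to SI.
t_SI = 1e-6 m, L_SI = 383e-6 m
Step 2: Calculate sqrt(E/rho).
sqrt(160e9 / 2330) = 8286.71 m/s
Step 3: Compute f0.
f0 = 0.162 * 1e-6 / (383e-6)^2 * 8286.71 = 9151.7 Hz = 9.15 kHz


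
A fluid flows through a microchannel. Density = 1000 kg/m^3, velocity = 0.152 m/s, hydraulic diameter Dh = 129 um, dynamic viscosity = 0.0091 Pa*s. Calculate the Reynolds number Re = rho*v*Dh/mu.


Step 1: Convert Dh to meters: Dh = 129e-6 m
Step 2: Re = rho * v * Dh / mu
Re = 1000 * 0.152 * 129e-6 / 0.0091
Re = 2.155


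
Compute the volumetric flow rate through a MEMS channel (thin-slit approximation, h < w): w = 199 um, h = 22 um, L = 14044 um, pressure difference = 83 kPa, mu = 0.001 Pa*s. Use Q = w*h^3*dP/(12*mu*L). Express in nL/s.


Step 1: Convert all dimensions to SI (meters).
w = 199e-6 m, h = 22e-6 m, L = 14044e-6 m, dP = 83e3 Pa
Step 2: Q = w * h^3 * dP / (12 * mu * L)
Q = 199e-6 * (22e-6)^3 * 83e3 / (12 * 0.001 * 14044e-6) = 1.04358336e-09 m^3/s
Step 3: Convert Q from m^3/s to nL/s (1 m^3 = 1e12 nL, so multiply by 1e12).
Q = 1043.583 nL/s


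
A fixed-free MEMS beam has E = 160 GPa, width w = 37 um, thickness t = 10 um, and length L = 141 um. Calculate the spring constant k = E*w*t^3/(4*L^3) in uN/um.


Step 1: Convert E to consistent units (1 GPa = 1000 uN/um^2).
E = 160 GPa = 160000 uN/um^2
Step 2: Compute t^3 = 10^3 = 1000
Step 3: Compute L^3 = 141^3 = 2803221
Step 4: k = 160000 * 37 * 1000 / (4 * 2803221)
k = 527.9641 uN/um


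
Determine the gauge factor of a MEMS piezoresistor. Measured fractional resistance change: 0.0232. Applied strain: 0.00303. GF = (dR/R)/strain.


Step 1: Identify values.
dR/R = 0.0232, strain = 0.00303
Step 2: GF = (dR/R) / strain = 0.0232 / 0.00303
GF = 7.7


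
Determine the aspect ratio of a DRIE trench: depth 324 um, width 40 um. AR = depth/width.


Step 1: AR = depth / width
Step 2: AR = 324 / 40
AR = 8.1


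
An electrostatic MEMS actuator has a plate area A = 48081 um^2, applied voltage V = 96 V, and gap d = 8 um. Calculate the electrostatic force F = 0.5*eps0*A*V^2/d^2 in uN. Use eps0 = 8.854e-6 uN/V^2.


Step 1: Identify parameters.
eps0 = 8.854e-6 uN/V^2, A = 48081 um^2, V = 96 V, d = 8 um
Step 2: Compute V^2 = 96^2 = 9216
Step 3: Compute d^2 = 8^2 = 64
Step 4: F = 0.5 * 8.854e-6 * 48081 * 9216 / 64
F = 30.651 uN


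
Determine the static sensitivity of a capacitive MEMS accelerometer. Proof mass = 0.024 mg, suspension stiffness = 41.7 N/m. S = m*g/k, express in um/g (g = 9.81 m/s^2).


Step 1: Convert mass: m = 0.024 mg = 2.40e-08 kg
Step 2: S = m * g / k = 2.40e-08 * 9.81 / 41.7
Step 3: S = 5.65e-09 m/g
Step 4: Convert to um/g: S = 0.006 um/g


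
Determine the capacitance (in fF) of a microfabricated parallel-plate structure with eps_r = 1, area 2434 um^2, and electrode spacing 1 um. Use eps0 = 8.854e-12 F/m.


Step 1: Convert area to m^2: A = 2434e-12 m^2
Step 2: Convert gap to m: d = 1e-6 m
Step 3: C = eps0 * eps_r * A / d
C = 8.854e-12 * 1 * 2434e-12 / 1e-6
Step 4: Convert to fF (multiply by 1e15).
C = 21.55 fF


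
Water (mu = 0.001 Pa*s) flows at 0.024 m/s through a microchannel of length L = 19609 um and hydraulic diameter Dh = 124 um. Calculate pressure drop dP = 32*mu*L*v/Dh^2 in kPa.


Step 1: Convert to SI: L = 19609e-6 m, Dh = 124e-6 m
Step 2: dP = 32 * 0.001 * 19609e-6 * 0.024 / (124e-6)^2
Step 3: dP = 979.43 Pa
Step 4: Convert to kPa: dP = 0.98 kPa


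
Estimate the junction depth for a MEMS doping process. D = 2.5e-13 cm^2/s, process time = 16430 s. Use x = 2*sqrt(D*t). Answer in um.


Step 1: Compute D*t = 2.5e-13 * 16430 = 4.1075e-09 cm^2
Step 2: sqrt(D*t) = 6.40898e-05 cm
Step 3: x = 2 * 6.40898e-05 cm = 1.281796e-04 cm
Step 4: Convert to um (1 cm = 1e4 um): x = 1.282 um


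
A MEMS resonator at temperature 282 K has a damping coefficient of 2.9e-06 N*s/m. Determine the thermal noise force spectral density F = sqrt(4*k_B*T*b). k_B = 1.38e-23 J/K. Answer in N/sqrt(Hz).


Step 1: Compute 4 * k_B * T * b
= 4 * 1.38e-23 * 282 * 2.9e-06
= 4.5143e-26 N^2/Hz
Step 2: F_noise = sqrt(4.5143e-26)
F_noise = 2.12e-13 N/sqrt(Hz)


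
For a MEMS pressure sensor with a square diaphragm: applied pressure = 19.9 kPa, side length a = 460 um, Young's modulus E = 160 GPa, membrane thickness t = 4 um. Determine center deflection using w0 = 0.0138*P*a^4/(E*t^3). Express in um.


Step 1: Convert pressure to compatible units (E is in GPa, so P in GPa).
P = 19.9 kPa = 19.9e-6 GPa
Step 2: Compute numerator: 0.0138 * P * a^4.
a^4 = 460^4 = 44774560000
numerator = 0.0138 * 19.9e-6 * 44774560000 = 1.229599e+04
Step 3: Compute denominator: E * t^3 = 160 * 4^3 = 10240
Step 4: w0 = numerator / denominator = 1.229599e+04 / 10240 = 1.2008 um


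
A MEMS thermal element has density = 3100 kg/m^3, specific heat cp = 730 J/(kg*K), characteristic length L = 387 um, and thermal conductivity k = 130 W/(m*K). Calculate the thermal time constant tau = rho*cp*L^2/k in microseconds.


Step 1: Convert L to m: L = 387e-6 m
Step 2: L^2 = (387e-6)^2 = 1.49769e-07 m^2
Step 3: tau = 3100 * 730 * 1.49769e-07 / 130 = 2.60713267e-03 s
Step 4: Convert to microseconds (multiply by 1e6).
tau = 2607.133 us


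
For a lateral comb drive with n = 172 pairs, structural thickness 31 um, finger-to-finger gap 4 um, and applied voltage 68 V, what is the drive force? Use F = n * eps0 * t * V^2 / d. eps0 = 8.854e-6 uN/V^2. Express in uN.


Step 1: Parameters: n=172, eps0=8.854e-6 uN/V^2, t=31 um, V=68 V, d=4 um
Step 2: V^2 = 4624
Step 3: F = 172 * 8.854e-6 * 31 * 4624 / 4
F = 54.574 uN


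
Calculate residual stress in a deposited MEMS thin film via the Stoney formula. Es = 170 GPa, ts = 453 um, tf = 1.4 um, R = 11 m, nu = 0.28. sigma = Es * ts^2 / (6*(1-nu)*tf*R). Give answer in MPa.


Step 1: Compute numerator: Es * ts^2 = 170 * 453^2 = 34885530 (GPa*um^2)
Step 2: Compute denominator (R in um): 6*(1-nu)*tf*R = 6*0.72*1.4*11e6 = 66528000.0 (um^2)
Step 3: sigma (GPa) = 34885530 / 66528000.0 = 5.24374e-01 GPa
Step 4: Convert to MPa (x1000): sigma = 524.4 MPa


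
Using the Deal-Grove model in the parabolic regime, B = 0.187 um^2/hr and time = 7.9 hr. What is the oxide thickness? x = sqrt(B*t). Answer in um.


Step 1: Compute B*t = 0.187 * 7.9 = 1.4773
Step 2: x = sqrt(1.4773)
x = 1.215 um


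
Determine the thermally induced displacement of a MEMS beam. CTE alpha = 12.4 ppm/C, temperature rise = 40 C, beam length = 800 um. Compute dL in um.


Step 1: Convert CTE: alpha = 12.4 ppm/C = 12.4e-6 /C
Step 2: dL = 12.4e-6 * 40 * 800
dL = 0.3968 um


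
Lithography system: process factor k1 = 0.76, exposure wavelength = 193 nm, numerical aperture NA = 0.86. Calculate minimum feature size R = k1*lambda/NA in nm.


Step 1: Identify values: k1 = 0.76, lambda = 193 nm, NA = 0.86
Step 2: R = k1 * lambda / NA
R = 0.76 * 193 / 0.86
R = 170.6 nm


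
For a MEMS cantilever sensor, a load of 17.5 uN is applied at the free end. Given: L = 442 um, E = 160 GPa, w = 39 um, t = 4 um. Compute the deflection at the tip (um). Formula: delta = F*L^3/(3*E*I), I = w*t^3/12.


Step 1: Calculate the second moment of area.
I = w * t^3 / 12 = 39 * 4^3 / 12 = 208.0 um^4
Step 2: Convert E to consistent units (1 GPa = 1000 uN/um^2).
E = 160 GPa = 160000 uN/um^2
Step 3: Calculate tip deflection.
delta = F * L^3 / (3 * E * I)
delta = 17.5 * 442^3 / (3 * 160000 * 208.0)
delta = 15.1356 um


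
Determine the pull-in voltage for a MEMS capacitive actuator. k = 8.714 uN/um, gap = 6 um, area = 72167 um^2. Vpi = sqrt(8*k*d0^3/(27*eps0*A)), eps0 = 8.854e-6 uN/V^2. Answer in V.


Step 1: Compute numerator: 8 * k * d0^3 = 8 * 8.714 * 6^3 = 15057.792
Step 2: Compute denominator: 27 * eps0 * A = 27 * 8.854e-6 * 72167 = 17.252099
Step 3: Vpi = sqrt(15057.792 / 17.252099)
Vpi = 29.54 V


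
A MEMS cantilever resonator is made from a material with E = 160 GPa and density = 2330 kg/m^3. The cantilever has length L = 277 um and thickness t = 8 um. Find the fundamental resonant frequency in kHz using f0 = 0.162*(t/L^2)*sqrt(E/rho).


Step 1: Convert units to SI.
t_SI = 8e-6 m, L_SI = 277e-6 m
Step 2: Calculate sqrt(E/rho).
sqrt(160e9 / 2330) = 8286.71 m/s
Step 3: Compute f0.
f0 = 0.162 * 8e-6 / (277e-6)^2 * 8286.71 = 139967.6 Hz = 139.97 kHz


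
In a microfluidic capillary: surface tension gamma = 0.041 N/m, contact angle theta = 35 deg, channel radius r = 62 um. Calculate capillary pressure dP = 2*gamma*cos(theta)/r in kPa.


Step 1: cos(35 deg) = 0.8192
Step 2: Convert r to m: r = 62e-6 m
Step 3: dP = 2 * 0.041 * 0.8192 / 62e-6 = 1083.5 Pa
Step 4: Convert Pa to kPa (divide by 1000).
dP = 1.08 kPa


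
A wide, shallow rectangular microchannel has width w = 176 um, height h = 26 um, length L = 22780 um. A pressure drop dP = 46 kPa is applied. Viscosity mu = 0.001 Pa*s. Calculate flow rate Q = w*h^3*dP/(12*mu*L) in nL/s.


Step 1: Convert all dimensions to SI (meters).
w = 176e-6 m, h = 26e-6 m, L = 22780e-6 m, dP = 46e3 Pa
Step 2: Q = w * h^3 * dP / (12 * mu * L)
Q = 176e-6 * (26e-6)^3 * 46e3 / (12 * 0.001 * 22780e-6) = 5.2054176e-10 m^3/s
Step 3: Convert Q from m^3/s to nL/s (1 m^3 = 1e12 nL, so multiply by 1e12).
Q = 520.542 nL/s


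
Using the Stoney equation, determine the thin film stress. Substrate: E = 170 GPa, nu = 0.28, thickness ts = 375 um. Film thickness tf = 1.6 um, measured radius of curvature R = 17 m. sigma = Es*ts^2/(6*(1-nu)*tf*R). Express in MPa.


Step 1: Compute numerator: Es * ts^2 = 170 * 375^2 = 23906250 (GPa*um^2)
Step 2: Compute denominator (R in um): 6*(1-nu)*tf*R = 6*0.72*1.6*17e6 = 117504000.0 (um^2)
Step 3: sigma (GPa) = 23906250 / 117504000.0 = 2.03451e-01 GPa
Step 4: Convert to MPa (x1000): sigma = 203.5 MPa


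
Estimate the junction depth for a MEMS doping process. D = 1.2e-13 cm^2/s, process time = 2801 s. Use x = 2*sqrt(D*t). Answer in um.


Step 1: Compute D*t = 1.2e-13 * 2801 = 3.3612e-10 cm^2
Step 2: sqrt(D*t) = 1.8334e-05 cm
Step 3: x = 2 * 1.8334e-05 cm = 3.6668e-05 cm
Step 4: Convert to um (1 cm = 1e4 um): x = 0.367 um


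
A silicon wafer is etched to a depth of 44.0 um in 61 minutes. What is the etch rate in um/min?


Step 1: Etch rate = depth / time
Step 2: rate = 44.0 / 61
rate = 0.721 um/min


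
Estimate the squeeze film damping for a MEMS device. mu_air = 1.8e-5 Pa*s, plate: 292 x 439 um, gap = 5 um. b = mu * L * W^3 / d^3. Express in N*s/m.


Step 1: Convert to SI.
L = 292e-6 m, W = 439e-6 m, d = 5e-6 m
Step 2: W^3 = (439e-6)^3 = 8.46e-11 m^3
Step 3: d^3 = (5e-6)^3 = 1.25e-16 m^3
Step 4: b = 1.8e-5 * 292e-6 * 8.46e-11 / 1.25e-16
b = 3.56e-03 N*s/m


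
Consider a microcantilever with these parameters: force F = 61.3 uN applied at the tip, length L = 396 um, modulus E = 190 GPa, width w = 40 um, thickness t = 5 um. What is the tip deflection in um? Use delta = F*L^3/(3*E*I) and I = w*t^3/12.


Step 1: Calculate the second moment of area.
I = w * t^3 / 12 = 40 * 5^3 / 12 = 416.6667 um^4
Step 2: Convert E to consistent units (1 GPa = 1000 uN/um^2).
E = 190 GPa = 190000 uN/um^2
Step 3: Calculate tip deflection.
delta = F * L^3 / (3 * E * I)
delta = 61.3 * 396^3 / (3 * 190000 * 416.6667)
delta = 16.0281 um


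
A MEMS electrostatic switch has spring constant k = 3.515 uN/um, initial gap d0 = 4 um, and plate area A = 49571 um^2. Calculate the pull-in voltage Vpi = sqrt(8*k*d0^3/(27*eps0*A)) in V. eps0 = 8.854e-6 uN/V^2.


Step 1: Compute numerator: 8 * k * d0^3 = 8 * 3.515 * 4^3 = 1799.68
Step 2: Compute denominator: 27 * eps0 * A = 27 * 8.854e-6 * 49571 = 11.850344
Step 3: Vpi = sqrt(1799.68 / 11.850344)
Vpi = 12.32 V


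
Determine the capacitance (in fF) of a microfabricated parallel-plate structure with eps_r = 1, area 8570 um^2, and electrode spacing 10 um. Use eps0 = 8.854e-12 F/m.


Step 1: Convert area to m^2: A = 8570e-12 m^2
Step 2: Convert gap to m: d = 10e-6 m
Step 3: C = eps0 * eps_r * A / d
C = 8.854e-12 * 1 * 8570e-12 / 10e-6
Step 4: Convert to fF (multiply by 1e15).
C = 7.59 fF


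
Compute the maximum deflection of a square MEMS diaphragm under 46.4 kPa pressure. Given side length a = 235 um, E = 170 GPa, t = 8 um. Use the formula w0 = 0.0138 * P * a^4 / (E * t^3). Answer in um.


Step 1: Convert pressure to compatible units (E is in GPa, so P in GPa).
P = 46.4 kPa = 46.4e-6 GPa
Step 2: Compute numerator: 0.0138 * P * a^4.
a^4 = 235^4 = 3049800625
numerator = 0.0138 * 46.4e-6 * 3049800625 = 1.9528e+03
Step 3: Compute denominator: E * t^3 = 170 * 8^3 = 87040
Step 4: w0 = numerator / denominator = 1.9528e+03 / 87040 = 0.0224 um


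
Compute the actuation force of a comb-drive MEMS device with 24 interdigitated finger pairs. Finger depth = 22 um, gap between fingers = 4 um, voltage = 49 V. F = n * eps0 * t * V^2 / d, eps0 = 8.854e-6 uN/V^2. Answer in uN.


Step 1: Parameters: n=24, eps0=8.854e-6 uN/V^2, t=22 um, V=49 V, d=4 um
Step 2: V^2 = 2401
Step 3: F = 24 * 8.854e-6 * 22 * 2401 / 4
F = 2.806 uN


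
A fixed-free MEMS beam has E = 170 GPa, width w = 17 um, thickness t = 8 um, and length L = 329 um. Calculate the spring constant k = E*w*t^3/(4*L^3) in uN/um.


Step 1: Convert E to consistent units (1 GPa = 1000 uN/um^2).
E = 170 GPa = 170000 uN/um^2
Step 2: Compute t^3 = 8^3 = 512
Step 3: Compute L^3 = 329^3 = 35611289
Step 4: k = 170000 * 17 * 512 / (4 * 35611289)
k = 10.3877 uN/um


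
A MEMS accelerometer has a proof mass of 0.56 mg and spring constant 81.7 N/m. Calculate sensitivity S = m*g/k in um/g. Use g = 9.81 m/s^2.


Step 1: Convert mass: m = 0.56 mg = 5.60e-07 kg
Step 2: S = m * g / k = 5.60e-07 * 9.81 / 81.7
Step 3: S = 6.72e-08 m/g
Step 4: Convert to um/g: S = 0.067 um/g


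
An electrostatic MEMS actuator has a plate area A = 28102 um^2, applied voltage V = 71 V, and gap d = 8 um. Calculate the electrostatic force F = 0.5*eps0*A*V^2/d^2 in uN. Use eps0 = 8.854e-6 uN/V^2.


Step 1: Identify parameters.
eps0 = 8.854e-6 uN/V^2, A = 28102 um^2, V = 71 V, d = 8 um
Step 2: Compute V^2 = 71^2 = 5041
Step 3: Compute d^2 = 8^2 = 64
Step 4: F = 0.5 * 8.854e-6 * 28102 * 5041 / 64
F = 9.799 uN


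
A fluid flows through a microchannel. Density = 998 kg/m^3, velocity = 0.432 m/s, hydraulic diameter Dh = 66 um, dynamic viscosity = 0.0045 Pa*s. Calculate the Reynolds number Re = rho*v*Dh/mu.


Step 1: Convert Dh to meters: Dh = 66e-6 m
Step 2: Re = rho * v * Dh / mu
Re = 998 * 0.432 * 66e-6 / 0.0045
Re = 6.323


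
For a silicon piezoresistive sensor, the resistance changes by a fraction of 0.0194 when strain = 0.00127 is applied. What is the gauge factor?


Step 1: Identify values.
dR/R = 0.0194, strain = 0.00127
Step 2: GF = (dR/R) / strain = 0.0194 / 0.00127
GF = 15.3


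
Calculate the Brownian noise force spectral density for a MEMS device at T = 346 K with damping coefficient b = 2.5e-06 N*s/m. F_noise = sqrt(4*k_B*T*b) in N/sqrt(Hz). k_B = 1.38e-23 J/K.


Step 1: Compute 4 * k_B * T * b
= 4 * 1.38e-23 * 346 * 2.5e-06
= 4.7748e-26 N^2/Hz
Step 2: F_noise = sqrt(4.7748e-26)
F_noise = 2.19e-13 N/sqrt(Hz)


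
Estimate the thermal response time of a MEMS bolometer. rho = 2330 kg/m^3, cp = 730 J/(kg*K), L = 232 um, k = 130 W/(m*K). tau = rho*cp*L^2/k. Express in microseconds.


Step 1: Convert L to m: L = 232e-6 m
Step 2: L^2 = (232e-6)^2 = 5.3824e-08 m^2
Step 3: tau = 2330 * 730 * 5.3824e-08 / 130 = 7.0422494e-04 s
Step 4: Convert to microseconds (multiply by 1e6).
tau = 704.225 us


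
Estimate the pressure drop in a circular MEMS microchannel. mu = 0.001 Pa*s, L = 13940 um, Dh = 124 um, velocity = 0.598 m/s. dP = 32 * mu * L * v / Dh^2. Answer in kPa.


Step 1: Convert to SI: L = 13940e-6 m, Dh = 124e-6 m
Step 2: dP = 32 * 0.001 * 13940e-6 * 0.598 / (124e-6)^2
Step 3: dP = 17348.84 Pa
Step 4: Convert to kPa: dP = 17.35 kPa


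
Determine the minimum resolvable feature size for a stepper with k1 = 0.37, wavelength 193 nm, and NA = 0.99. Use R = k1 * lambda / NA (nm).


Step 1: Identify values: k1 = 0.37, lambda = 193 nm, NA = 0.99
Step 2: R = k1 * lambda / NA
R = 0.37 * 193 / 0.99
R = 72.1 nm


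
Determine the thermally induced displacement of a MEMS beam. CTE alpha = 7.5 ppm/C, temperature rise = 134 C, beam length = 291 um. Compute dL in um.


Step 1: Convert CTE: alpha = 7.5 ppm/C = 7.5e-6 /C
Step 2: dL = 7.5e-6 * 134 * 291
dL = 0.2925 um


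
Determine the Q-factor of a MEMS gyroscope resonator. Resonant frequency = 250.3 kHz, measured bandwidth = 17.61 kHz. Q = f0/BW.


Step 1: Q = f0 / bandwidth
Step 2: Q = 250.3 / 17.61
Q = 14.2


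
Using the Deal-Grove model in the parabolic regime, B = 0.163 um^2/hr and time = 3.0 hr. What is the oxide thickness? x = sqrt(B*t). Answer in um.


Step 1: Compute B*t = 0.163 * 3.0 = 0.489
Step 2: x = sqrt(0.489)
x = 0.699 um


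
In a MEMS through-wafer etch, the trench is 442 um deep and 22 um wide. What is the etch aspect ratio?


Step 1: AR = depth / width
Step 2: AR = 442 / 22
AR = 20.1


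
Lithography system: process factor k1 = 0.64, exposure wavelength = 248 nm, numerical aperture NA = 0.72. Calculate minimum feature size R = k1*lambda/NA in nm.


Step 1: Identify values: k1 = 0.64, lambda = 248 nm, NA = 0.72
Step 2: R = k1 * lambda / NA
R = 0.64 * 248 / 0.72
R = 220.4 nm


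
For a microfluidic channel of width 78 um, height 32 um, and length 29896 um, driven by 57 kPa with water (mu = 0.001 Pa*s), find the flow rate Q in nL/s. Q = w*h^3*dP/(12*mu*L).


Step 1: Convert all dimensions to SI (meters).
w = 78e-6 m, h = 32e-6 m, L = 29896e-6 m, dP = 57e3 Pa
Step 2: Q = w * h^3 * dP / (12 * mu * L)
Q = 78e-6 * (32e-6)^3 * 57e3 / (12 * 0.001 * 29896e-6) = 4.0609259e-10 m^3/s
Step 3: Convert Q from m^3/s to nL/s (1 m^3 = 1e12 nL, so multiply by 1e12).
Q = 406.093 nL/s


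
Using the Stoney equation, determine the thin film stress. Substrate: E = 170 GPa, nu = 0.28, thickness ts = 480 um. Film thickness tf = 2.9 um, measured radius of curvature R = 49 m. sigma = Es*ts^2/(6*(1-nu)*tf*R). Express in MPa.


Step 1: Compute numerator: Es * ts^2 = 170 * 480^2 = 39168000 (GPa*um^2)
Step 2: Compute denominator (R in um): 6*(1-nu)*tf*R = 6*0.72*2.9*49e6 = 613872000.0 (um^2)
Step 3: sigma (GPa) = 39168000 / 613872000.0 = 6.3805e-02 GPa
Step 4: Convert to MPa (x1000): sigma = 63.8 MPa


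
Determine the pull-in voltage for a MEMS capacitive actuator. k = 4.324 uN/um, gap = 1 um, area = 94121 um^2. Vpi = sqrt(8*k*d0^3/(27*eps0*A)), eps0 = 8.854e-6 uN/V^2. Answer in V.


Step 1: Compute numerator: 8 * k * d0^3 = 8 * 4.324 * 1^3 = 34.592
Step 2: Compute denominator: 27 * eps0 * A = 27 * 8.854e-6 * 94121 = 22.500378
Step 3: Vpi = sqrt(34.592 / 22.500378)
Vpi = 1.24 V


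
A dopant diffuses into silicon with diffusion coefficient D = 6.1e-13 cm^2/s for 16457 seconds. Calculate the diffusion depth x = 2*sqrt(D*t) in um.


Step 1: Compute D*t = 6.1e-13 * 16457 = 1.003877e-08 cm^2
Step 2: sqrt(D*t) = 1.00194e-04 cm
Step 3: x = 2 * 1.00194e-04 cm = 2.00388e-04 cm
Step 4: Convert to um (1 cm = 1e4 um): x = 2.004 um


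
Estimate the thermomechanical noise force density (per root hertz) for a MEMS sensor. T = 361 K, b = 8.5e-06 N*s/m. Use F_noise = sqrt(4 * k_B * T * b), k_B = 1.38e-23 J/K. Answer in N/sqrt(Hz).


Step 1: Compute 4 * k_B * T * b
= 4 * 1.38e-23 * 361 * 8.5e-06
= 1.6938e-25 N^2/Hz
Step 2: F_noise = sqrt(1.6938e-25)
F_noise = 4.12e-13 N/sqrt(Hz)


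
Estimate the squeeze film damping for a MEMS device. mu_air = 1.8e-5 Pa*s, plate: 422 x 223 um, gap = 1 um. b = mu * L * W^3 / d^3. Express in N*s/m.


Step 1: Convert to SI.
L = 422e-6 m, W = 223e-6 m, d = 1e-6 m
Step 2: W^3 = (223e-6)^3 = 1.11e-11 m^3
Step 3: d^3 = (1e-6)^3 = 1.00e-18 m^3
Step 4: b = 1.8e-5 * 422e-6 * 1.11e-11 / 1.00e-18
b = 8.42e-02 N*s/m


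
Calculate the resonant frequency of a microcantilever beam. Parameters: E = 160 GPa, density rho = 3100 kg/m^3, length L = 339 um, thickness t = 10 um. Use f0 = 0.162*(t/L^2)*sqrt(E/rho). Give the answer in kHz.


Step 1: Convert units to SI.
t_SI = 10e-6 m, L_SI = 339e-6 m
Step 2: Calculate sqrt(E/rho).
sqrt(160e9 / 3100) = 7184.21 m/s
Step 3: Compute f0.
f0 = 0.162 * 10e-6 / (339e-6)^2 * 7184.21 = 101273.2 Hz = 101.27 kHz


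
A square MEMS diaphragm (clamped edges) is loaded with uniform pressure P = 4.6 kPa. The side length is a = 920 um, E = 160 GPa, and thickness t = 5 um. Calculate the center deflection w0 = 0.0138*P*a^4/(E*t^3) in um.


Step 1: Convert pressure to compatible units (E is in GPa, so P in GPa).
P = 4.6 kPa = 4.6e-6 GPa
Step 2: Compute numerator: 0.0138 * P * a^4.
a^4 = 920^4 = 716392960000
numerator = 0.0138 * 4.6e-6 * 716392960000 = 4.547663e+04
Step 3: Compute denominator: E * t^3 = 160 * 5^3 = 20000
Step 4: w0 = numerator / denominator = 4.547663e+04 / 20000 = 2.2738 um


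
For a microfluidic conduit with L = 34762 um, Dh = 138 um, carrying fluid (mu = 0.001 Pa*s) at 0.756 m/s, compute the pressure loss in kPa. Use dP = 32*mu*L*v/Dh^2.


Step 1: Convert to SI: L = 34762e-6 m, Dh = 138e-6 m
Step 2: dP = 32 * 0.001 * 34762e-6 * 0.756 / (138e-6)^2
Step 3: dP = 44158.91 Pa
Step 4: Convert to kPa: dP = 44.16 kPa


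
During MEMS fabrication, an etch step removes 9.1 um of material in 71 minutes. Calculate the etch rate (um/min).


Step 1: Etch rate = depth / time
Step 2: rate = 9.1 / 71
rate = 0.128 um/min


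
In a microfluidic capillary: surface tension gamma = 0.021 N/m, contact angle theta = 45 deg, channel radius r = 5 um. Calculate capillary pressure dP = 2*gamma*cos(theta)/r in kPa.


Step 1: cos(45 deg) = 0.7071
Step 2: Convert r to m: r = 5e-6 m
Step 3: dP = 2 * 0.021 * 0.7071 / 5e-6 = 5939.6 Pa
Step 4: Convert Pa to kPa (divide by 1000).
dP = 5.94 kPa


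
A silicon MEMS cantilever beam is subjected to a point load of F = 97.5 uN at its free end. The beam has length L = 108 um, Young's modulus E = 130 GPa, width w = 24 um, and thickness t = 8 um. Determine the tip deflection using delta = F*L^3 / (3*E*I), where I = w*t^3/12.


Step 1: Calculate the second moment of area.
I = w * t^3 / 12 = 24 * 8^3 / 12 = 1024.0 um^4
Step 2: Convert E to consistent units (1 GPa = 1000 uN/um^2).
E = 130 GPa = 130000 uN/um^2
Step 3: Calculate tip deflection.
delta = F * L^3 / (3 * E * I)
delta = 97.5 * 108^3 / (3 * 130000 * 1024.0)
delta = 0.3075 um


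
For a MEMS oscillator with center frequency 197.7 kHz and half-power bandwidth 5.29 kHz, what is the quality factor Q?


Step 1: Q = f0 / bandwidth
Step 2: Q = 197.7 / 5.29
Q = 37.4


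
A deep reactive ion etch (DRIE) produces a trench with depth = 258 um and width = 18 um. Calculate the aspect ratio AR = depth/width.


Step 1: AR = depth / width
Step 2: AR = 258 / 18
AR = 14.3


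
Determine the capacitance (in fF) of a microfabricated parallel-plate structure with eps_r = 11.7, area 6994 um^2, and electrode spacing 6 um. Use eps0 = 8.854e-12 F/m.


Step 1: Convert area to m^2: A = 6994e-12 m^2
Step 2: Convert gap to m: d = 6e-6 m
Step 3: C = eps0 * eps_r * A / d
C = 8.854e-12 * 11.7 * 6994e-12 / 6e-6
Step 4: Convert to fF (multiply by 1e15).
C = 120.75 fF


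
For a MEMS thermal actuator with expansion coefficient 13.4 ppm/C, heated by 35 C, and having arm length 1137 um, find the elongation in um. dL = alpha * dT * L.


Step 1: Convert CTE: alpha = 13.4 ppm/C = 13.4e-6 /C
Step 2: dL = 13.4e-6 * 35 * 1137
dL = 0.5333 um


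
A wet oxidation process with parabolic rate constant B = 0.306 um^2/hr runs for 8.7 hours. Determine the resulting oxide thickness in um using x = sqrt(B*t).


Step 1: Compute B*t = 0.306 * 8.7 = 2.6622
Step 2: x = sqrt(2.6622)
x = 1.632 um


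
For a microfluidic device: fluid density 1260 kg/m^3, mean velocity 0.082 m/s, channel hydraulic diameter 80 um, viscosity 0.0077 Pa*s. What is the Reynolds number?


Step 1: Convert Dh to meters: Dh = 80e-6 m
Step 2: Re = rho * v * Dh / mu
Re = 1260 * 0.082 * 80e-6 / 0.0077
Re = 1.073


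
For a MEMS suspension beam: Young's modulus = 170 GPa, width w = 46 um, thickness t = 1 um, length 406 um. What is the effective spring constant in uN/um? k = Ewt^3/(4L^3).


Step 1: Convert E to consistent units (1 GPa = 1000 uN/um^2).
E = 170 GPa = 170000 uN/um^2
Step 2: Compute t^3 = 1^3 = 1
Step 3: Compute L^3 = 406^3 = 66923416
Step 4: k = 170000 * 46 * 1 / (4 * 66923416)
k = 0.0292 uN/um


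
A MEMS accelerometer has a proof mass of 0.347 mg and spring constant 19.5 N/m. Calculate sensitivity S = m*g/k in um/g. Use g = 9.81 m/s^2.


Step 1: Convert mass: m = 0.347 mg = 3.47e-07 kg
Step 2: S = m * g / k = 3.47e-07 * 9.81 / 19.5
Step 3: S = 1.75e-07 m/g
Step 4: Convert to um/g: S = 0.175 um/g


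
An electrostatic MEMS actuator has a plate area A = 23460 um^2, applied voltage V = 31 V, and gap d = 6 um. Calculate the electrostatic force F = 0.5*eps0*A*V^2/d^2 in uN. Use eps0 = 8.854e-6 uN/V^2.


Step 1: Identify parameters.
eps0 = 8.854e-6 uN/V^2, A = 23460 um^2, V = 31 V, d = 6 um
Step 2: Compute V^2 = 31^2 = 961
Step 3: Compute d^2 = 6^2 = 36
Step 4: F = 0.5 * 8.854e-6 * 23460 * 961 / 36
F = 2.772 uN


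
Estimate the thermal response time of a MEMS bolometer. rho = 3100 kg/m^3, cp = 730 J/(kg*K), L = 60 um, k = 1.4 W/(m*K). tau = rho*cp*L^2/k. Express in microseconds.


Step 1: Convert L to m: L = 60e-6 m
Step 2: L^2 = (60e-6)^2 = 3.6e-09 m^2
Step 3: tau = 3100 * 730 * 3.6e-09 / 1.4 = 5.81914286e-03 s
Step 4: Convert to microseconds (multiply by 1e6).
tau = 5819.143 us


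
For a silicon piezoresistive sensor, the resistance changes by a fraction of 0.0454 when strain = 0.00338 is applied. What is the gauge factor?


Step 1: Identify values.
dR/R = 0.0454, strain = 0.00338
Step 2: GF = (dR/R) / strain = 0.0454 / 0.00338
GF = 13.4


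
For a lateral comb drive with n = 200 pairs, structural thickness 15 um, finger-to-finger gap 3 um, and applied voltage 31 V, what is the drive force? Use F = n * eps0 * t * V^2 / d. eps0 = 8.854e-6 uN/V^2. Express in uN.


Step 1: Parameters: n=200, eps0=8.854e-6 uN/V^2, t=15 um, V=31 V, d=3 um
Step 2: V^2 = 961
Step 3: F = 200 * 8.854e-6 * 15 * 961 / 3
F = 8.509 uN


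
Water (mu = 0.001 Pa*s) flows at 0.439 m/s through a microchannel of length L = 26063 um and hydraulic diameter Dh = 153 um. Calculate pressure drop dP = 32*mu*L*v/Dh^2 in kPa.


Step 1: Convert to SI: L = 26063e-6 m, Dh = 153e-6 m
Step 2: dP = 32 * 0.001 * 26063e-6 * 0.439 / (153e-6)^2
Step 3: dP = 15640.69 Pa
Step 4: Convert to kPa: dP = 15.64 kPa


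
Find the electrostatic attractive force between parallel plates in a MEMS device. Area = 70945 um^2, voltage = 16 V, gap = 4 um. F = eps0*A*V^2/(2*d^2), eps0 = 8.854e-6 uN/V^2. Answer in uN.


Step 1: Identify parameters.
eps0 = 8.854e-6 uN/V^2, A = 70945 um^2, V = 16 V, d = 4 um
Step 2: Compute V^2 = 16^2 = 256
Step 3: Compute d^2 = 4^2 = 16
Step 4: F = 0.5 * 8.854e-6 * 70945 * 256 / 16
F = 5.025 uN


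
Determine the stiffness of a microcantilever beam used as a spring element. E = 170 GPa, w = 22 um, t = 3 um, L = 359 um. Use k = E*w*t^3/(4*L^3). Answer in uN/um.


Step 1: Convert E to consistent units (1 GPa = 1000 uN/um^2).
E = 170 GPa = 170000 uN/um^2
Step 2: Compute t^3 = 3^3 = 27
Step 3: Compute L^3 = 359^3 = 46268279
Step 4: k = 170000 * 22 * 27 / (4 * 46268279)
k = 0.5456 uN/um


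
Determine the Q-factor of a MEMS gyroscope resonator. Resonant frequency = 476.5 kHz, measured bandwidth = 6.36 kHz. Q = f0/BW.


Step 1: Q = f0 / bandwidth
Step 2: Q = 476.5 / 6.36
Q = 74.9


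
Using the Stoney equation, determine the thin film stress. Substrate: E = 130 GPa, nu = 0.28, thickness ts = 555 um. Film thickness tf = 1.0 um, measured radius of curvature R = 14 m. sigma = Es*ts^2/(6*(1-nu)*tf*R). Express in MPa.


Step 1: Compute numerator: Es * ts^2 = 130 * 555^2 = 40043250 (GPa*um^2)
Step 2: Compute denominator (R in um): 6*(1-nu)*tf*R = 6*0.72*1.0*14e6 = 60480000.0 (um^2)
Step 3: sigma (GPa) = 40043250 / 60480000.0 = 6.62091e-01 GPa
Step 4: Convert to MPa (x1000): sigma = 662.1 MPa


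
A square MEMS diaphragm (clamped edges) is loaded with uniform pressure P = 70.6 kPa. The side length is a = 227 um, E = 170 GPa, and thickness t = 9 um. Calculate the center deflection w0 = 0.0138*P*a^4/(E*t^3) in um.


Step 1: Convert pressure to compatible units (E is in GPa, so P in GPa).
P = 70.6 kPa = 70.6e-6 GPa
Step 2: Compute numerator: 0.0138 * P * a^4.
a^4 = 227^4 = 2655237841
numerator = 0.0138 * 70.6e-6 * 2655237841 = 2.5869e+03
Step 3: Compute denominator: E * t^3 = 170 * 9^3 = 123930
Step 4: w0 = numerator / denominator = 2.5869e+03 / 123930 = 0.0209 um


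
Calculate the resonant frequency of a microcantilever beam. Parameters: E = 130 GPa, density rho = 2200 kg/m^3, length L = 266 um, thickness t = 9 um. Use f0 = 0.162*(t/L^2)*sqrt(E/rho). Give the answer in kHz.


Step 1: Convert units to SI.
t_SI = 9e-6 m, L_SI = 266e-6 m
Step 2: Calculate sqrt(E/rho).
sqrt(130e9 / 2200) = 7687.06 m/s
Step 3: Compute f0.
f0 = 0.162 * 9e-6 / (266e-6)^2 * 7687.06 = 158399.8 Hz = 158.4 kHz


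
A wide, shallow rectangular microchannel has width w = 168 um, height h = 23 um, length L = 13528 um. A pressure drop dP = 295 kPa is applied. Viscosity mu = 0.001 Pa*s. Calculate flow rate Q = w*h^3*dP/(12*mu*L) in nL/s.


Step 1: Convert all dimensions to SI (meters).
w = 168e-6 m, h = 23e-6 m, L = 13528e-6 m, dP = 295e3 Pa
Step 2: Q = w * h^3 * dP / (12 * mu * L)
Q = 168e-6 * (23e-6)^3 * 295e3 / (12 * 0.001 * 13528e-6) = 3.7144966e-09 m^3/s
Step 3: Convert Q from m^3/s to nL/s (1 m^3 = 1e12 nL, so multiply by 1e12).
Q = 3714.497 nL/s


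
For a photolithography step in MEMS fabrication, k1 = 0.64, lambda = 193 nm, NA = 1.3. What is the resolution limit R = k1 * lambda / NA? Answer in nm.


Step 1: Identify values: k1 = 0.64, lambda = 193 nm, NA = 1.3
Step 2: R = k1 * lambda / NA
R = 0.64 * 193 / 1.3
R = 95.0 nm


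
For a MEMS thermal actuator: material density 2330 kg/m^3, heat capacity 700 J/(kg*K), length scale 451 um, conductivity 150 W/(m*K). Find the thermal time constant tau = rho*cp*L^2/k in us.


Step 1: Convert L to m: L = 451e-6 m
Step 2: L^2 = (451e-6)^2 = 2.03401e-07 m^2
Step 3: tau = 2330 * 700 * 2.03401e-07 / 150 = 2.21164687e-03 s
Step 4: Convert to microseconds (multiply by 1e6).
tau = 2211.647 us


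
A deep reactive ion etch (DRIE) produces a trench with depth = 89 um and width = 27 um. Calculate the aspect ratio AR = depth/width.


Step 1: AR = depth / width
Step 2: AR = 89 / 27
AR = 3.3


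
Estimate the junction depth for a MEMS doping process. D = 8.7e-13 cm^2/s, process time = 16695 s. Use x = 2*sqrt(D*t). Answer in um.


Step 1: Compute D*t = 8.7e-13 * 16695 = 1.452465e-08 cm^2
Step 2: sqrt(D*t) = 1.2052e-04 cm
Step 3: x = 2 * 1.2052e-04 cm = 2.4104e-04 cm
Step 4: Convert to um (1 cm = 1e4 um): x = 2.41 um


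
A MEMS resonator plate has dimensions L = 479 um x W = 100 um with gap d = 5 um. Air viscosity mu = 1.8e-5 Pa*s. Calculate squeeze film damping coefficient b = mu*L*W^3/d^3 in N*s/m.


Step 1: Convert to SI.
L = 479e-6 m, W = 100e-6 m, d = 5e-6 m
Step 2: W^3 = (100e-6)^3 = 1.00e-12 m^3
Step 3: d^3 = (5e-6)^3 = 1.25e-16 m^3
Step 4: b = 1.8e-5 * 479e-6 * 1.00e-12 / 1.25e-16
b = 6.90e-05 N*s/m


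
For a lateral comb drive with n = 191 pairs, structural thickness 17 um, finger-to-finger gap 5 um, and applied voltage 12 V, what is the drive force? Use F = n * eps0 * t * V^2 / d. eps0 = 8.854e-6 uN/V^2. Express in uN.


Step 1: Parameters: n=191, eps0=8.854e-6 uN/V^2, t=17 um, V=12 V, d=5 um
Step 2: V^2 = 144
Step 3: F = 191 * 8.854e-6 * 17 * 144 / 5
F = 0.828 uN


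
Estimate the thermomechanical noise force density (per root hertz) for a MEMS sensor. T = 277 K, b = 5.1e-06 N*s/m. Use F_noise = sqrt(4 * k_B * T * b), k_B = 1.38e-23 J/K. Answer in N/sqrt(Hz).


Step 1: Compute 4 * k_B * T * b
= 4 * 1.38e-23 * 277 * 5.1e-06
= 7.7981e-26 N^2/Hz
Step 2: F_noise = sqrt(7.7981e-26)
F_noise = 2.79e-13 N/sqrt(Hz)


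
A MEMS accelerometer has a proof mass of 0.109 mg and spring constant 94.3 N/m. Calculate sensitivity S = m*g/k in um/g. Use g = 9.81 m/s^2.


Step 1: Convert mass: m = 0.109 mg = 1.09e-07 kg
Step 2: S = m * g / k = 1.09e-07 * 9.81 / 94.3
Step 3: S = 1.13e-08 m/g
Step 4: Convert to um/g: S = 0.011 um/g


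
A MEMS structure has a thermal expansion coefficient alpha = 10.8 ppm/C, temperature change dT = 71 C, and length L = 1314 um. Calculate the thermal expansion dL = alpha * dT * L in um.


Step 1: Convert CTE: alpha = 10.8 ppm/C = 10.8e-6 /C
Step 2: dL = 10.8e-6 * 71 * 1314
dL = 1.0076 um
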